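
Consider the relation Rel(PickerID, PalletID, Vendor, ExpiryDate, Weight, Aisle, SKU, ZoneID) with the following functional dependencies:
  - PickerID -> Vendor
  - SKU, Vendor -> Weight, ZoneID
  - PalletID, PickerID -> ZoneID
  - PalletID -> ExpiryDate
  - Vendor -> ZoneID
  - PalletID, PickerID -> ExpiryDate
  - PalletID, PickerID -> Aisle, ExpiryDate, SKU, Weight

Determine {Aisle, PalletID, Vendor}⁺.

Start with {Aisle, PalletID, Vendor}.
PalletID -> ExpiryDate applies; add {ExpiryDate} → now {Aisle, ExpiryDate, PalletID, Vendor}.
Vendor -> ZoneID applies; add {ZoneID} → now {Aisle, ExpiryDate, PalletID, Vendor, ZoneID}.
No further FD applies.

{Aisle, ExpiryDate, PalletID, Vendor, ZoneID}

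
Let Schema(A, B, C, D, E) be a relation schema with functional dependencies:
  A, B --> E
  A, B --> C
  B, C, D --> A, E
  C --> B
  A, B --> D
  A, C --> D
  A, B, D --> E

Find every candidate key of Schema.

{A, B}⁺ = {A, B, C, D, E} — all of the relation — so {A, B} is a candidate key.
{A, C}⁺ = {A, B, C, D, E} — all of the relation — so {A, C} is a candidate key.
{C, D}⁺ = {A, B, C, D, E} — all of the relation — so {C, D} is a candidate key.
No proper subset of any of these is a key, and no other minimal superkey exists.

{A, B}, {A, C}, {C, D}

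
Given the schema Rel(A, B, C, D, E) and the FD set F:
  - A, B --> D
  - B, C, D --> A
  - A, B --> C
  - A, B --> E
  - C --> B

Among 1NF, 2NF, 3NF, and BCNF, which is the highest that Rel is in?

Candidate keys: {A, B}, {A, C}, {C, D}. Prime attributes: {A, B, C, D}.
For C --> B we have {C}⁺ = {B, C}; {C} is not a superkey, so BCNF fails.
But every attribute on its right side ({B}) is prime, and the same holds for every other non-superkey FD, so 3NF still holds.

3NF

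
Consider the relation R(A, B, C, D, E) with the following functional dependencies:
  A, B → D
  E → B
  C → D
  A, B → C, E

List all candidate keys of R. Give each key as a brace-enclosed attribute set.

{A, B}, {A, E}

Attributes never on any right-hand side: {A} — every candidate key must contain it.
Closure of {A, B} is {A, B, C, D, E}, the whole schema; {A, B} is a candidate key.
Closure of {A, E} is {A, B, C, D, E}, the whole schema; {A, E} is a candidate key.
These are minimal and exhaustive — every other superkey contains one of them.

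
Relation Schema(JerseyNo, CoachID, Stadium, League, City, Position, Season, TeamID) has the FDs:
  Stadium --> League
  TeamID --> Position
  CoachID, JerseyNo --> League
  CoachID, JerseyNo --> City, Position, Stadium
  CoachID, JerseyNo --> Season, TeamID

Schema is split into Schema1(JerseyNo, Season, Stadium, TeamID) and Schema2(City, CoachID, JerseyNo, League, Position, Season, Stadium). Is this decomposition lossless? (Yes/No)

Common attributes: {JerseyNo, Season, Stadium}; their closure is {JerseyNo, League, Season, Stadium}.
The closure covers neither Schema1 nor Schema2 entirely; the join is not lossless.

No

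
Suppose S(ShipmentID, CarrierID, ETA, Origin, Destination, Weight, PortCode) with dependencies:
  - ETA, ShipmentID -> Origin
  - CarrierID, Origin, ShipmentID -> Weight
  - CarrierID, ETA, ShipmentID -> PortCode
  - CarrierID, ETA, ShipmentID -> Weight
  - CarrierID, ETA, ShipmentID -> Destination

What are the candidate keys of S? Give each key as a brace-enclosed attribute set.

{CarrierID, ETA, ShipmentID}

Attributes never on any right-hand side: {CarrierID, ETA, ShipmentID} — every candidate key must contain all of them.
Closure of {CarrierID, ETA, ShipmentID} is {CarrierID, Destination, ETA, Origin, PortCode, ShipmentID, Weight}, the whole schema; {CarrierID, ETA, ShipmentID} is a candidate key.
No other minimal set has full closure, so this is the only candidate key.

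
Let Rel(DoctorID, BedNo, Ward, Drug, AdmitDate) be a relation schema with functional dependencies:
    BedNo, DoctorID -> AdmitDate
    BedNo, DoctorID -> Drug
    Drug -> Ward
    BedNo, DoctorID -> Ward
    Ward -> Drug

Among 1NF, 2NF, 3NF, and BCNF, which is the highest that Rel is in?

2NF

Candidate key: {BedNo, DoctorID}. Prime attributes: {BedNo, DoctorID}.
Drug -> Ward: {Drug}⁺ = {Drug, Ward}, which is not all of the attributes, so the left side is not a superkey — BCNF is violated.
Drug -> Ward has non-prime {Ward} on the right and a non-superkey on the left, so 3NF fails.
No non-prime attribute depends on a proper subset of any candidate key, so 2NF holds.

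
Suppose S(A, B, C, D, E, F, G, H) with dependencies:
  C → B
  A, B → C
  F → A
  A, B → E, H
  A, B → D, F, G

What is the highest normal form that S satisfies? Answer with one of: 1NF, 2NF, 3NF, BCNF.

3NF

Candidate keys: {A, B}, {A, C}, {B, F}, {C, F}. Prime attributes: {A, B, C, F}.
For C → B we have {C}⁺ = {B, C}; {C} is not a superkey, so BCNF fails.
But every attribute on its right side ({B}) is prime, and the same holds for every other non-superkey FD, so 3NF still holds.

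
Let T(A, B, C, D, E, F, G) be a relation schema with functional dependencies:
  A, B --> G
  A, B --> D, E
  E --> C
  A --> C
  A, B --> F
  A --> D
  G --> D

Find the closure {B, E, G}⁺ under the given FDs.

Start with {B, E, G}.
E --> C applies; add {C} → now {B, C, E, G}.
G --> D applies; add {D} → now {B, C, D, E, G}.
No further FD applies.

{B, C, D, E, G}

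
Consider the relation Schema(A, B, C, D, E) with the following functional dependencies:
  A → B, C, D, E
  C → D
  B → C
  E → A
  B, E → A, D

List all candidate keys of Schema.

{A} is a candidate key since {A}⁺ = {A, B, C, D, E} covers every attribute.
{E} is a candidate key since {E}⁺ = {A, B, C, D, E} covers every attribute.
These are minimal and exhaustive — every other superkey contains one of them.

{A}, {E}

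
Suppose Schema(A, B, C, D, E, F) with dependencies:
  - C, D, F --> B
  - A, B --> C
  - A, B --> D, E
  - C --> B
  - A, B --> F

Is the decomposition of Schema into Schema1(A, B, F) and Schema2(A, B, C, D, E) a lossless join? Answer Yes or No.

The shared attributes are {A, B} and {A, B}⁺ = {A, B, C, D, E, F}.
This includes all of Schema1, so the common attributes are a superkey of Schema1 — the join is lossless.

Yes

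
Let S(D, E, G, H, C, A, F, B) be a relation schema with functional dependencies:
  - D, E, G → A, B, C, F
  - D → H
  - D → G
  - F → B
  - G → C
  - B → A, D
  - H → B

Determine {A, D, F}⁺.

Start with {A, D, F}.
D → H applies; add {H} → now {A, D, F, H}.
D → G applies; add {G} → now {A, D, F, G, H}.
F → B applies; add {B} → now {A, B, D, F, G, H}.
G → C applies; add {C} → now {A, B, C, D, F, G, H}.
No further FD applies.

{A, B, C, D, F, G, H}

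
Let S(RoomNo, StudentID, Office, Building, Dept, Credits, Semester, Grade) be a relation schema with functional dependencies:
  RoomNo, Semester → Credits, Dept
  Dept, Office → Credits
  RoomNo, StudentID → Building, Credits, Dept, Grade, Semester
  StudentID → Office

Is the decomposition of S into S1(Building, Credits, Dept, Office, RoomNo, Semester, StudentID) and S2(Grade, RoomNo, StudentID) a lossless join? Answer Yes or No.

Yes

Common attributes: {RoomNo, StudentID}; their closure is {Building, Credits, Dept, Grade, Office, RoomNo, Semester, StudentID}.
S1 is contained in that closure, so S1 ∩ S2 → S1 holds and the join is lossless.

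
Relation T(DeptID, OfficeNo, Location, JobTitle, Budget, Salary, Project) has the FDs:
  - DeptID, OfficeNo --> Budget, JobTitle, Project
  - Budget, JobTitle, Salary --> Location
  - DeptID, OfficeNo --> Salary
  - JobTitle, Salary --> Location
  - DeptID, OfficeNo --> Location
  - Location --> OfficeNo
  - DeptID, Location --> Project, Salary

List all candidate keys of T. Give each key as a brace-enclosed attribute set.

{DeptID} never appears on the right of any FD, so every key must include it.
{DeptID, Location}⁺ = {Budget, DeptID, JobTitle, Location, OfficeNo, Project, Salary} — all of the relation — so {DeptID, Location} is a candidate key.
{DeptID, OfficeNo}⁺ = {Budget, DeptID, JobTitle, Location, OfficeNo, Project, Salary} — all of the relation — so {DeptID, OfficeNo} is a candidate key.
{DeptID, JobTitle, Salary}⁺ = {Budget, DeptID, JobTitle, Location, OfficeNo, Project, Salary} — all of the relation — so {DeptID, JobTitle, Salary} is a candidate key.
These are minimal and exhaustive — every other superkey contains one of them.

{DeptID, JobTitle, Salary}, {DeptID, Location}, {DeptID, OfficeNo}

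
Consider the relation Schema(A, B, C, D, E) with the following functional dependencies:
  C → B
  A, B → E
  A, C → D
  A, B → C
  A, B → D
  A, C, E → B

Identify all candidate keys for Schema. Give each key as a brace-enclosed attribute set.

Attributes never on any right-hand side: {A} — every candidate key must contain it.
Closure of {A, B} is {A, B, C, D, E}, the whole schema; {A, B} is a candidate key.
Closure of {A, C} is {A, B, C, D, E}, the whole schema; {A, C} is a candidate key.
No proper subset of any of these is a key, and no other minimal superkey exists.

{A, B}, {A, C}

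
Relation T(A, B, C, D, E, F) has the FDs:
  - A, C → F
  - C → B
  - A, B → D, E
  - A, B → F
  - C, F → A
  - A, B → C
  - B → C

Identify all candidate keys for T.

{A, B} is a candidate key since {A, B}⁺ = {A, B, C, D, E, F} covers every attribute.
{A, C} is a candidate key since {A, C}⁺ = {A, B, C, D, E, F} covers every attribute.
{B, F} is a candidate key since {B, F}⁺ = {A, B, C, D, E, F} covers every attribute.
{C, F} is a candidate key since {C, F}⁺ = {A, B, C, D, E, F} covers every attribute.
These are minimal and exhaustive — every other superkey contains one of them.

{A, B}, {A, C}, {B, F}, {C, F}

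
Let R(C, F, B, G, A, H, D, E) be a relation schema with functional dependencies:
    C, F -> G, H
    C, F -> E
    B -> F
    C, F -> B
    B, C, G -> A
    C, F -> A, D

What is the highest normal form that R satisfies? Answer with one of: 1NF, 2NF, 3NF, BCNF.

3NF

Candidate keys: {B, C}, {C, F}. Prime attributes: {B, C, F}.
B -> F: {B}⁺ = {B, F}, which is not all of the attributes, so the left side is not a superkey — BCNF is violated.
Its right-hand attributes {F} are all prime, as are those of every other non-superkey FD — the relation is in 3NF.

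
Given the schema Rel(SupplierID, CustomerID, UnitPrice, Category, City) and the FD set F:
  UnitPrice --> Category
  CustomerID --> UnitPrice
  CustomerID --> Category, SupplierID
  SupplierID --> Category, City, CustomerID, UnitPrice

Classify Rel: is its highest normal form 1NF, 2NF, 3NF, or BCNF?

2NF

Candidate keys: {CustomerID}, {SupplierID}. Prime attributes: {CustomerID, SupplierID}.
UnitPrice --> Category breaks BCNF: {UnitPrice}⁺ = {Category, UnitPrice}, so {UnitPrice} is not a superkey.
UnitPrice --> Category has non-prime {Category} on the right and a non-superkey on the left, so 3NF fails.
With only single-attribute keys there can be no partial dependency, so 2NF holds.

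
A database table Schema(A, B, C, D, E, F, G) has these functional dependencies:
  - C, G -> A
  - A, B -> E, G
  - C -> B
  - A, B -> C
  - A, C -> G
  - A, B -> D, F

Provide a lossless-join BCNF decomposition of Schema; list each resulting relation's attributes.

Candidate keys of the original relation: {A, B}, {A, C}, {C, G}.
Within {A, B, C, D, E, F, G}: {C}⁺ ∩ {A, B, C, D, E, F, G} = {B, C}, not the whole set, so C -> B violates BCNF; decompose into {B, C} and {A, C, D, E, F, G}.
{B, C} has no BCNF violation.
{A, C, D, E, F, G} has no BCNF violation.

{A, C, D, E, F, G}; {B, C}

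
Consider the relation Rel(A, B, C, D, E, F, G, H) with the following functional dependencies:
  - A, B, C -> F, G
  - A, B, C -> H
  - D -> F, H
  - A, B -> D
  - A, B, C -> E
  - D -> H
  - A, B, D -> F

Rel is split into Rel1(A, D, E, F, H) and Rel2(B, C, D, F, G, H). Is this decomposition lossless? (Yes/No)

No

The shared attributes are {D, F, H} and {D, F, H}⁺ = {D, F, H}.
Rel1 ⊄ {D, F, H} and Rel2 ⊄ {D, F, H}, so the split is lossy.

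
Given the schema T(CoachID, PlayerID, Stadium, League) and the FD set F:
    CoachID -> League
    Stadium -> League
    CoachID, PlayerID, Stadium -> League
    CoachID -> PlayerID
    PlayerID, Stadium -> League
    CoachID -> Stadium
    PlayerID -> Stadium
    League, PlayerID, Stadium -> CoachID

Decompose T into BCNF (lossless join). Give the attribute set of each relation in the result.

{CoachID, PlayerID, Stadium}; {League, Stadium}

Candidate keys of the original relation: {CoachID}, {PlayerID}.
In {CoachID, League, PlayerID, Stadium}, {Stadium} is not a superkey ({Stadium}⁺ restricted to this set is {League, Stadium}), so split on Stadium -> League into {League, Stadium} and {CoachID, PlayerID, Stadium}.
{League, Stadium}: every determinant is a superkey — BCNF.
{CoachID, PlayerID, Stadium}: every determinant is a superkey — BCNF.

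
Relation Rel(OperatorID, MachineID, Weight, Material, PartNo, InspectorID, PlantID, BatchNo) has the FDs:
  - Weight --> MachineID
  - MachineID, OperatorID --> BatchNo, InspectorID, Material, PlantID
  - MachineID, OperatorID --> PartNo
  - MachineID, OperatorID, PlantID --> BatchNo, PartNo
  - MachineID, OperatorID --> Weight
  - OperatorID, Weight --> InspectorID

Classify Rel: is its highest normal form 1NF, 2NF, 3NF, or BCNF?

3NF

Candidate keys: {MachineID, OperatorID}, {OperatorID, Weight}. Prime attributes: {MachineID, OperatorID, Weight}.
Weight --> MachineID breaks BCNF: {Weight}⁺ = {MachineID, Weight}, so {Weight} is not a superkey.
But every attribute on its right side ({MachineID}) is prime, and the same holds for every other non-superkey FD, so 3NF still holds.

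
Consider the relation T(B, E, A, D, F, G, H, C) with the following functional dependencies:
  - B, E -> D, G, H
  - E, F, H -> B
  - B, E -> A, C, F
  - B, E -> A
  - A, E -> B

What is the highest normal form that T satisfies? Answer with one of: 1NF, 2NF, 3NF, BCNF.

BCNF

Candidate keys: {A, E}, {B, E}, {E, F, H}. Prime attributes: {A, B, E, F, H}.
Every FD has a superkey on the left, so the relation is in BCNF.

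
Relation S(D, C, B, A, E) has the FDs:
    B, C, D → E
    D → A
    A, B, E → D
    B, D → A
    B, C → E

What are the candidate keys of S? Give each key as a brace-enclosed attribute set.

No FD produces {B, C}, so they must be in every candidate key.
Closure of {A, B, C} is {A, B, C, D, E}, the whole schema; {A, B, C} is a candidate key.
Closure of {B, C, D} is {A, B, C, D, E}, the whole schema; {B, C, D} is a candidate key.
These are minimal and exhaustive — every other superkey contains one of them.

{A, B, C}, {B, C, D}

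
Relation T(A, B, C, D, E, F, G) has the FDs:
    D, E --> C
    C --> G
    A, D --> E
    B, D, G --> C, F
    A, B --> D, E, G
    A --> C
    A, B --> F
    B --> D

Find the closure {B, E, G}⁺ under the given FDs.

Start with {B, E, G}.
B --> D applies; add {D} → now {B, D, E, G}.
D, E --> C applies; add {C} → now {B, C, D, E, G}.
B, D, G --> C, F applies; add {F} → now {B, C, D, E, F, G}.
No further FD applies.

{B, C, D, E, F, G}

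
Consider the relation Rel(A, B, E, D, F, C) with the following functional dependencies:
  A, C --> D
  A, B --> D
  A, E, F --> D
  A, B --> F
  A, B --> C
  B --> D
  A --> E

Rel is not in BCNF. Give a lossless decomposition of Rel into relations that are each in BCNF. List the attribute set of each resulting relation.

Candidate key of the original relation: {A, B}.
In {A, B, C, D, E, F}, {A, C} is not a superkey ({A, C}⁺ restricted to this set is {A, C, D, E}), so split on A, C --> D, E into {A, C, D, E} and {A, B, C, F}.
In {A, C, D, E}, {A} is not a superkey ({A}⁺ restricted to this set is {A, E}), so split on A --> E into {A, E} and {A, C, D}.
{A, E} is in BCNF.
{A, C, D} is in BCNF.
{A, B, C, F} is in BCNF.

{A, B, C, F}; {A, C, D}; {A, E}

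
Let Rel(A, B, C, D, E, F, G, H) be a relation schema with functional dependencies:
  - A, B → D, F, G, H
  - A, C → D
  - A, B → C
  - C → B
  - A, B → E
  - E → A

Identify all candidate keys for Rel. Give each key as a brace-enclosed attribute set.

{A, B}, {A, C}, {B, E}, {C, E}

Closure of {A, B} is {A, B, C, D, E, F, G, H}, the whole schema; {A, B} is a candidate key.
Closure of {A, C} is {A, B, C, D, E, F, G, H}, the whole schema; {A, C} is a candidate key.
Closure of {B, E} is {A, B, C, D, E, F, G, H}, the whole schema; {B, E} is a candidate key.
Closure of {C, E} is {A, B, C, D, E, F, G, H}, the whole schema; {C, E} is a candidate key.
Any other superkey properly contains one of these, so there are no further candidate keys.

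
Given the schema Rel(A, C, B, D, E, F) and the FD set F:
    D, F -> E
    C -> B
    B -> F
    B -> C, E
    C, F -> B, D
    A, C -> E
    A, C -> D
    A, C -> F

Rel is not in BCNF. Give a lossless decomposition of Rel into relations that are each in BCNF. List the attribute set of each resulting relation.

{A, C}; {B, C, D, F}; {D, E, F}

Candidate keys of the original relation: {A, B}, {A, C}.
{A, B, C, D, E, F}: {D, F} determines {D, E, F} here but is not a superkey — split on D, F -> E, giving {D, E, F} and {A, B, C, D, F}.
{D, E, F} is in BCNF.
{A, B, C, D, F}: {C} determines {B, C, D, F} here but is not a superkey — split on C -> B, D, F, giving {B, C, D, F} and {A, C}.
{B, C, D, F} is in BCNF.
{A, C} is in BCNF.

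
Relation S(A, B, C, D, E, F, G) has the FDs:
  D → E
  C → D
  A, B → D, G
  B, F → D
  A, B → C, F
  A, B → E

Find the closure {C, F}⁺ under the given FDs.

{C, D, E, F}

Start with {C, F}.
C → D applies; add {D} → now {C, D, F}.
D → E applies; add {E} → now {C, D, E, F}.
No further FD applies.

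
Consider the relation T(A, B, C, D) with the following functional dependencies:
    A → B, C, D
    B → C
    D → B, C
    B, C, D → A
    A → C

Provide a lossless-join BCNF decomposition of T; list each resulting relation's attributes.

Candidate keys of the original relation: {A}, {D}.
Within {A, B, C, D}: {B}⁺ ∩ {A, B, C, D} = {B, C}, not the whole set, so B → C violates BCNF; decompose into {B, C} and {A, B, D}.
{B, C}: every determinant is a superkey — BCNF.
{A, B, D}: every determinant is a superkey — BCNF.

{A, B, D}; {B, C}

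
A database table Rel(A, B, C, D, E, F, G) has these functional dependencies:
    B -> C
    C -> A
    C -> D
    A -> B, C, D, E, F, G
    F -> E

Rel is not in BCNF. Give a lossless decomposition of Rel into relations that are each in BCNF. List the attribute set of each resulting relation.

Candidate keys of the original relation: {A}, {B}, {C}.
In {A, B, C, D, E, F, G}, {F} is not a superkey ({F}⁺ restricted to this set is {E, F}), so split on F -> E into {E, F} and {A, B, C, D, F, G}.
{E, F}: every determinant is a superkey — BCNF.
{A, B, C, D, F, G}: every determinant is a superkey — BCNF.

{A, B, C, D, F, G}; {E, F}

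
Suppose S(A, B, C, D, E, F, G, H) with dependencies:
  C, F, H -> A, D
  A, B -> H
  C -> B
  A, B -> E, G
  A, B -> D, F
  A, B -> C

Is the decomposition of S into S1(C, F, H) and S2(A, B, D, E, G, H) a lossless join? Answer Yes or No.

No

S1 ∩ S2 = {H}; its closure under F is {H}.
Neither S1 nor S2 is contained in that closure, so the decomposition is lossy.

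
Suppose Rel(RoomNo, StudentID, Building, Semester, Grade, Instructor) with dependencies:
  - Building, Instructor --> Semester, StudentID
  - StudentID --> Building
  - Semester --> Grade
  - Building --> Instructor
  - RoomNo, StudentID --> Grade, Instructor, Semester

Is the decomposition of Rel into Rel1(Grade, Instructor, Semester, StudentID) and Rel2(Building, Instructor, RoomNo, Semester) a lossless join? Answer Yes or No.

Rel1 ∩ Rel2 = {Instructor, Semester}; its closure under F is {Grade, Instructor, Semester}.
The closure covers neither Rel1 nor Rel2 entirely; the join is not lossless.

No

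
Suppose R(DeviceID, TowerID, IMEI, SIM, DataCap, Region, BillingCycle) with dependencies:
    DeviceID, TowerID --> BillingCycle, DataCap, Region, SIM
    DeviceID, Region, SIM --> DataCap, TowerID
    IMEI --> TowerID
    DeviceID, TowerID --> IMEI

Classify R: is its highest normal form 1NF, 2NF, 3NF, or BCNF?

Candidate keys: {DeviceID, IMEI}, {DeviceID, Region, SIM}, {DeviceID, TowerID}. Prime attributes: {DeviceID, IMEI, Region, SIM, TowerID}.
For IMEI --> TowerID we have {IMEI}⁺ = {IMEI, TowerID}; {IMEI} is not a superkey, so BCNF fails.
Its right-hand attributes {TowerID} are all prime, as are those of every other non-superkey FD — the relation is in 3NF.

3NF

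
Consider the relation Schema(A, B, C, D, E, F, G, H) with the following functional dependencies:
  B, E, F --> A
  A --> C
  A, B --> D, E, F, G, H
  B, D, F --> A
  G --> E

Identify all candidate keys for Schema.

{A, B}, {B, D, F}, {B, E, F}, {B, F, G}

Attributes never on any right-hand side: {B} — every candidate key must contain it.
Closure of {A, B} is {A, B, C, D, E, F, G, H}, the whole schema; {A, B} is a candidate key.
Closure of {B, D, F} is {A, B, C, D, E, F, G, H}, the whole schema; {B, D, F} is a candidate key.
Closure of {B, E, F} is {A, B, C, D, E, F, G, H}, the whole schema; {B, E, F} is a candidate key.
Closure of {B, F, G} is {A, B, C, D, E, F, G, H}, the whole schema; {B, F, G} is a candidate key.
No proper subset of any of these is a key, and no other minimal superkey exists.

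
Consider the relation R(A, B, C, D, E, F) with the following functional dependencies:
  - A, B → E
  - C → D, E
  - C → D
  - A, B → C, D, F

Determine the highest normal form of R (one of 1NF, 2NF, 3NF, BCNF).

Candidate key: {A, B}. Prime attributes: {A, B}.
C → D, E breaks BCNF: {C}⁺ = {C, D, E}, so {C} is not a superkey.
Because {D, E} are non-prime and the left side of C → D, E is not a superkey, the relation is not in 3NF.
No proper subset of a key has a non-prime attribute in its closure, so there is no partial dependency; 2NF holds.

2NF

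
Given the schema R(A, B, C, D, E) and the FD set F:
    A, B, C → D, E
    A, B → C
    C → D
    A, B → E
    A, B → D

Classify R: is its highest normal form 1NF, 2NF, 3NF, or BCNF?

Candidate key: {A, B}. Prime attributes: {A, B}.
C → D breaks BCNF: {C}⁺ = {C, D}, so {C} is not a superkey.
C → D has non-prime {D} on the right and a non-superkey on the left, so 3NF fails.
No non-prime attribute depends on a proper subset of any candidate key, so 2NF holds.

2NF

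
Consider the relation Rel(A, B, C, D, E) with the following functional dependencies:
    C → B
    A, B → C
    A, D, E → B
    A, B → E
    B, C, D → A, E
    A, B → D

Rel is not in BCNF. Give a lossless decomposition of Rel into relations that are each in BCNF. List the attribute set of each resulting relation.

Candidate keys of the original relation: {A, B}, {A, C}, {A, D, E}, {C, D}.
Within {A, B, C, D, E}: {C}⁺ ∩ {A, B, C, D, E} = {B, C}, not the whole set, so C → B violates BCNF; decompose into {B, C} and {A, C, D, E}.
{B, C}: every determinant is a superkey — BCNF.
{A, C, D, E}: every determinant is a superkey — BCNF.

{A, C, D, E}; {B, C}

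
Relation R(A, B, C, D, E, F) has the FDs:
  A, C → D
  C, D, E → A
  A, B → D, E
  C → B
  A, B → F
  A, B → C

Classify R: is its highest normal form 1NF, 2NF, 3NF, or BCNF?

3NF

Candidate keys: {A, B}, {A, C}, {C, D, E}. Prime attributes: {A, B, C, D, E}.
C → B breaks BCNF: {C}⁺ = {B, C}, so {C} is not a superkey.
Since {B} ⊆ prime attributes and every other non-superkey FD also has a prime right side, the schema is in 3NF.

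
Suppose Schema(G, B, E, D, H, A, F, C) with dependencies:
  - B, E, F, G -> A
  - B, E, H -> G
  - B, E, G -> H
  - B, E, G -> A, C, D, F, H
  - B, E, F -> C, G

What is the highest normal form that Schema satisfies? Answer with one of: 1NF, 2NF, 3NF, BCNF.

BCNF

Candidate keys: {B, E, F}, {B, E, G}, {B, E, H}. Prime attributes: {B, E, F, G, H}.
Each dependency's left side is a superkey — BCNF holds.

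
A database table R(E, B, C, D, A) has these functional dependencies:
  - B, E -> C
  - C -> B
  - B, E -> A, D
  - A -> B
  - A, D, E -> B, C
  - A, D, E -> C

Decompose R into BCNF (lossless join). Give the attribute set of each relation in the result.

Candidate keys of the original relation: {A, E}, {B, E}, {C, E}.
In {A, B, C, D, E}, {C} is not a superkey ({C}⁺ restricted to this set is {B, C}), so split on C -> B into {B, C} and {A, C, D, E}.
{B, C} is in BCNF.
{A, C, D, E} is in BCNF.

{A, C, D, E}; {B, C}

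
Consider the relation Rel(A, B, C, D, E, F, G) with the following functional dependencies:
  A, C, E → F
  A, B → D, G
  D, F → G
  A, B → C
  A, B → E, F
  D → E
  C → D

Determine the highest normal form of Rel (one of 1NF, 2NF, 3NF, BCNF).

2NF

Candidate key: {A, B}. Prime attributes: {A, B}.
A, C, E → F: {A, C, E}⁺ = {A, C, D, E, F, G}, which is not all of the attributes, so the left side is not a superkey — BCNF is violated.
Because {F} is non-prime and the left side of A, C, E → F is not a superkey, the relation is not in 3NF.
No proper subset of a key has a non-prime attribute in its closure, so there is no partial dependency; 2NF holds.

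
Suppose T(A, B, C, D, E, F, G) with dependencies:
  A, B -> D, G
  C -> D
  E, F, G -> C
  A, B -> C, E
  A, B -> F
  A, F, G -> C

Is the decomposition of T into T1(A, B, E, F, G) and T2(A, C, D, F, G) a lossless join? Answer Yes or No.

Yes

T1 ∩ T2 = {A, F, G}; its closure under F is {A, C, D, F, G}.
This includes all of T2, so the common attributes are a superkey of T2 — the join is lossless.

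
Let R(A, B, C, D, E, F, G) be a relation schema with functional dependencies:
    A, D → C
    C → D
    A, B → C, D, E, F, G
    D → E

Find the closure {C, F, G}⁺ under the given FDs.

{C, D, E, F, G}

Start with {C, F, G}.
C → D applies; add {D} → now {C, D, F, G}.
D → E applies; add {E} → now {C, D, E, F, G}.
No further FD applies.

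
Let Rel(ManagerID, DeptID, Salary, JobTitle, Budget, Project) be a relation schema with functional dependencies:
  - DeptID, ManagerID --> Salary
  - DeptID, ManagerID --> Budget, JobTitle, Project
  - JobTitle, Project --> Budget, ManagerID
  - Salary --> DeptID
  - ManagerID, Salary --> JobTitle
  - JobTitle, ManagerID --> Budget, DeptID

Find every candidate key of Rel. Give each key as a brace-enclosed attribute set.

{DeptID, ManagerID} is a candidate key since {DeptID, ManagerID}⁺ = {Budget, DeptID, JobTitle, ManagerID, Project, Salary} covers every attribute.
{JobTitle, ManagerID} is a candidate key since {JobTitle, ManagerID}⁺ = {Budget, DeptID, JobTitle, ManagerID, Project, Salary} covers every attribute.
{JobTitle, Project} is a candidate key since {JobTitle, Project}⁺ = {Budget, DeptID, JobTitle, ManagerID, Project, Salary} covers every attribute.
{ManagerID, Salary} is a candidate key since {ManagerID, Salary}⁺ = {Budget, DeptID, JobTitle, ManagerID, Project, Salary} covers every attribute.
No proper subset of any of these is a key, and no other minimal superkey exists.

{DeptID, ManagerID}, {JobTitle, ManagerID}, {JobTitle, Project}, {ManagerID, Salary}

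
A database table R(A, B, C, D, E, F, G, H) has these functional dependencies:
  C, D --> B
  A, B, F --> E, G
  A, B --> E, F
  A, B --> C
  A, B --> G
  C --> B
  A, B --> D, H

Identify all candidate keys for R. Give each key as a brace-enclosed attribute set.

{A, B}, {A, C}

{A} never appears on the right of any FD, so every key must include it.
{A, B}⁺ = {A, B, C, D, E, F, G, H} — all of the relation — so {A, B} is a candidate key.
{A, C}⁺ = {A, B, C, D, E, F, G, H} — all of the relation — so {A, C} is a candidate key.
Any other superkey properly contains one of these, so there are no further candidate keys.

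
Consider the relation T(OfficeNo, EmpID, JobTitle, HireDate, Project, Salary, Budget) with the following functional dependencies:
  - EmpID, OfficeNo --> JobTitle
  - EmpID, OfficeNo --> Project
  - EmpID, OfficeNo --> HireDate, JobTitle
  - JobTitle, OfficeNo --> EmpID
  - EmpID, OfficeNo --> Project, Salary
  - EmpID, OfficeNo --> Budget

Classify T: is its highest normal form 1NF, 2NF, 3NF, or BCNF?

BCNF

Candidate keys: {EmpID, OfficeNo}, {JobTitle, OfficeNo}. Prime attributes: {EmpID, JobTitle, OfficeNo}.
The left-hand side of every FD is a superkey, so BCNF is satisfied.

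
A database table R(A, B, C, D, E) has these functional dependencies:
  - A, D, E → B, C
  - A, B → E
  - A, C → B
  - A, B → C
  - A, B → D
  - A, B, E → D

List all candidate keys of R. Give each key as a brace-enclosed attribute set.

No FD produces {A}, so it must be in every candidate key.
{A, B} is a candidate key since {A, B}⁺ = {A, B, C, D, E} covers every attribute.
{A, C} is a candidate key since {A, C}⁺ = {A, B, C, D, E} covers every attribute.
{A, D, E} is a candidate key since {A, D, E}⁺ = {A, B, C, D, E} covers every attribute.
No proper subset of any of these is a key, and no other minimal superkey exists.

{A, B}, {A, C}, {A, D, E}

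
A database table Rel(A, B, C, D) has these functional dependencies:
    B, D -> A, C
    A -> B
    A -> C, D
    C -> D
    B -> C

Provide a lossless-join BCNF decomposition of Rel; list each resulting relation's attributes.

Candidate keys of the original relation: {A}, {B}.
In {A, B, C, D}, {C} is not a superkey ({C}⁺ restricted to this set is {C, D}), so split on C -> D into {C, D} and {A, B, C}.
{C, D}: every determinant is a superkey — BCNF.
{A, B, C}: every determinant is a superkey — BCNF.

{A, B, C}; {C, D}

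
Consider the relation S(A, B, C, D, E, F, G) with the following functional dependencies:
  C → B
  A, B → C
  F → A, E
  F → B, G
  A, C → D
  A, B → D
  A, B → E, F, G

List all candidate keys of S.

{F}⁺ = {A, B, C, D, E, F, G}, which is every attribute, so {F} is a candidate key.
{A, B}⁺ = {A, B, C, D, E, F, G}, which is every attribute, so {A, B} is a candidate key.
{A, C}⁺ = {A, B, C, D, E, F, G}, which is every attribute, so {A, C} is a candidate key.
These are minimal and exhaustive — every other superkey contains one of them.

{A, B}, {A, C}, {F}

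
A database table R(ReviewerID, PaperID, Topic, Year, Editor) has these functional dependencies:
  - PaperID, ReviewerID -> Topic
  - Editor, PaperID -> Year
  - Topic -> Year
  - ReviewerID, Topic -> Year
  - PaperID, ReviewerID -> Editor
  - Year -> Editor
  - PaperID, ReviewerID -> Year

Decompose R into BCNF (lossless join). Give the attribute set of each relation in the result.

Candidate key of the original relation: {PaperID, ReviewerID}.
{Editor, PaperID, ReviewerID, Topic, Year}: {Editor, PaperID} determines {Editor, PaperID, Year} here but is not a superkey — split on Editor, PaperID -> Year, giving {Editor, PaperID, Year} and {Editor, PaperID, ReviewerID, Topic}.
{Editor, PaperID, Year}: {Year} determines {Editor, Year} here but is not a superkey — split on Year -> Editor, giving {Editor, Year} and {PaperID, Year}.
{Editor, Year} is in BCNF.
{PaperID, Year} is in BCNF.
{Editor, PaperID, ReviewerID, Topic}: {Topic} determines {Editor, Topic} here but is not a superkey — split on Topic -> Editor, giving {Editor, Topic} and {PaperID, ReviewerID, Topic}.
{Editor, Topic} is in BCNF.
{PaperID, ReviewerID, Topic} is in BCNF.

{Editor, Topic}; {Editor, Year}; {PaperID, ReviewerID, Topic}; {PaperID, Year}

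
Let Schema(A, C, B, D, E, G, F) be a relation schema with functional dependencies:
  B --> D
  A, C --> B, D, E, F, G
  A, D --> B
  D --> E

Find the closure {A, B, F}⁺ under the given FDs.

Start with {A, B, F}.
B --> D applies; add {D} → now {A, B, D, F}.
D --> E applies; add {E} → now {A, B, D, E, F}.
No further FD applies.

{A, B, D, E, F}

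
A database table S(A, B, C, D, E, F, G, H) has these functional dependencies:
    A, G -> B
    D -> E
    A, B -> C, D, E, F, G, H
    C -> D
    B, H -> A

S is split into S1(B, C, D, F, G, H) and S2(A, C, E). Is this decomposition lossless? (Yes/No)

No

The shared attributes are {C} and {C}⁺ = {C, D, E}.
The closure covers neither S1 nor S2 entirely; the join is not lossless.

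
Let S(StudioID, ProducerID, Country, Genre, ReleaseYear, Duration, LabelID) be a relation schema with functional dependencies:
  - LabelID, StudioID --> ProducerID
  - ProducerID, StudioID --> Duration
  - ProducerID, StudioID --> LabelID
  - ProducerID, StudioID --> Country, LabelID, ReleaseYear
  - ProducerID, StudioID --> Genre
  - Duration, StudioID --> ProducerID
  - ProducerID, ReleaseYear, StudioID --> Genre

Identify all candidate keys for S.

{Duration, StudioID}, {LabelID, StudioID}, {ProducerID, StudioID}

Attributes never on any right-hand side: {StudioID} — every candidate key must contain it.
{Duration, StudioID}⁺ = {Country, Duration, Genre, LabelID, ProducerID, ReleaseYear, StudioID}, which is every attribute, so {Duration, StudioID} is a candidate key.
{LabelID, StudioID}⁺ = {Country, Duration, Genre, LabelID, ProducerID, ReleaseYear, StudioID}, which is every attribute, so {LabelID, StudioID} is a candidate key.
{ProducerID, StudioID}⁺ = {Country, Duration, Genre, LabelID, ProducerID, ReleaseYear, StudioID}, which is every attribute, so {ProducerID, StudioID} is a candidate key.
No proper subset of any of these is a key, and no other minimal superkey exists.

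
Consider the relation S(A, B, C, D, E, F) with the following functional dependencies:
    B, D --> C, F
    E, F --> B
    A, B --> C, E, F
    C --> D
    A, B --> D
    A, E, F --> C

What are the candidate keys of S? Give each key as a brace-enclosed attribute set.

Attributes never on any right-hand side: {A} — every candidate key must contain it.
{A, B} is a candidate key since {A, B}⁺ = {A, B, C, D, E, F} covers every attribute.
{A, E, F} is a candidate key since {A, E, F}⁺ = {A, B, C, D, E, F} covers every attribute.
These are minimal and exhaustive — every other superkey contains one of them.

{A, B}, {A, E, F}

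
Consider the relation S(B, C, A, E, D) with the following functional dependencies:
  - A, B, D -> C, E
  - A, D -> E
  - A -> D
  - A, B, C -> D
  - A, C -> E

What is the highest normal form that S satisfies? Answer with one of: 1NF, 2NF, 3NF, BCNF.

Candidate key: {A, B}. Prime attributes: {A, B}.
A, D -> E breaks BCNF: {A, D}⁺ = {A, D, E}, so {A, D} is not a superkey.
A, D -> E has non-prime {E} on the right and a non-superkey on the left, so 3NF fails.
Since {A} ⊂ {A, B} and {A}⁺ ⊇ {D, E} with {D, E} non-prime, there is a partial dependency; 2NF fails.

1NF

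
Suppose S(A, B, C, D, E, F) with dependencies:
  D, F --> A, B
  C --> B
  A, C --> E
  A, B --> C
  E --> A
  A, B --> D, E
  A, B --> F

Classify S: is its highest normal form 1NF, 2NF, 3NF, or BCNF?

Candidate keys: {A, B}, {A, C}, {B, E}, {C, E}, {D, F}. Prime attributes: {A, B, C, D, E, F}.
For C --> B we have {C}⁺ = {B, C}; {C} is not a superkey, so BCNF fails.
But every attribute on its right side ({B}) is prime, and the same holds for every other non-superkey FD, so 3NF still holds.

3NF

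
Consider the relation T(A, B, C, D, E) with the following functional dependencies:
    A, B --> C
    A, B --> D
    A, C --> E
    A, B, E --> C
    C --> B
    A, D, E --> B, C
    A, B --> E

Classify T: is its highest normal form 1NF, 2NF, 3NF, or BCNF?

Candidate keys: {A, B}, {A, C}, {A, D, E}. Prime attributes: {A, B, C, D, E}.
C --> B breaks BCNF: {C}⁺ = {B, C}, so {C} is not a superkey.
Since {B} ⊆ prime attributes and every other non-superkey FD also has a prime right side, the schema is in 3NF.

3NF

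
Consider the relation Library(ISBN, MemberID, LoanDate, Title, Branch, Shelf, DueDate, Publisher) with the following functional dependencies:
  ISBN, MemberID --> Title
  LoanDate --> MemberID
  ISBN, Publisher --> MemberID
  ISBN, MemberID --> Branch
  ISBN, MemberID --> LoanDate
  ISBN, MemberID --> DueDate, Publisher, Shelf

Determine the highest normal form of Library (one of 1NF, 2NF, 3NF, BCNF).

3NF

Candidate keys: {ISBN, LoanDate}, {ISBN, MemberID}, {ISBN, Publisher}. Prime attributes: {ISBN, LoanDate, MemberID, Publisher}.
LoanDate --> MemberID breaks BCNF: {LoanDate}⁺ = {LoanDate, MemberID}, so {LoanDate} is not a superkey.
But every attribute on its right side ({MemberID}) is prime, and the same holds for every other non-superkey FD, so 3NF still holds.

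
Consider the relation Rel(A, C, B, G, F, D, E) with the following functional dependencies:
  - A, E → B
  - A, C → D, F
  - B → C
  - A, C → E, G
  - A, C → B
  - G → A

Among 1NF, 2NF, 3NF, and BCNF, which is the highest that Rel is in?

3NF

Candidate keys: {A, B}, {A, C}, {A, E}, {B, G}, {C, G}, {E, G}. Prime attributes: {A, B, C, E, G}.
B → C breaks BCNF: {B}⁺ = {B, C}, so {B} is not a superkey.
Since {C} ⊆ prime attributes and every other non-superkey FD also has a prime right side, the schema is in 3NF.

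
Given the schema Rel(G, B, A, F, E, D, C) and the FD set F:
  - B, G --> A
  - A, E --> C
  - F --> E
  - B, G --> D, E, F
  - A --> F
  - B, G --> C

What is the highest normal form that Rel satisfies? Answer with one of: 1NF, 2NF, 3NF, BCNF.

2NF

Candidate key: {B, G}. Prime attributes: {B, G}.
A, E --> C: {A, E}⁺ = {A, C, E, F}, which is not all of the attributes, so the left side is not a superkey — BCNF is violated.
A, E --> C has non-prime {C} on the right and a non-superkey on the left, so 3NF fails.
No proper subset of a key has a non-prime attribute in its closure, so there is no partial dependency; 2NF holds.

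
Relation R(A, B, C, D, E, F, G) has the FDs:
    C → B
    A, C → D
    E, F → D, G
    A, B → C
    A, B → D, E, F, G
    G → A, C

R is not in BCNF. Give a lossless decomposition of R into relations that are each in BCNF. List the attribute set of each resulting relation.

{A, C, D, E, F, G}; {B, C}

Candidate keys of the original relation: {A, B}, {A, C}, {E, F}, {G}.
In {A, B, C, D, E, F, G}, {C} is not a superkey ({C}⁺ restricted to this set is {B, C}), so split on C → B into {B, C} and {A, C, D, E, F, G}.
{B, C} is in BCNF.
{A, C, D, E, F, G} is in BCNF.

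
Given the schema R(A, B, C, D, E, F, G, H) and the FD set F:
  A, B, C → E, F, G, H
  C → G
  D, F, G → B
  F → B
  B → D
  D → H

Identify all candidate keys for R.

Attributes never on any right-hand side: {A, C} — every candidate key must contain all of them.
{A, B, C}⁺ = {A, B, C, D, E, F, G, H} — all of the relation — so {A, B, C} is a candidate key.
{A, C, F}⁺ = {A, B, C, D, E, F, G, H} — all of the relation — so {A, C, F} is a candidate key.
Any other superkey properly contains one of these, so there are no further candidate keys.

{A, B, C}, {A, C, F}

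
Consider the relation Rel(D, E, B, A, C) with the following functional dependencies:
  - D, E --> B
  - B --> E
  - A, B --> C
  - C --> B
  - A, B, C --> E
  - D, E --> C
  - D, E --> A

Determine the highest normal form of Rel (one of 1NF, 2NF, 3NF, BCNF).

Candidate keys: {B, D}, {C, D}, {D, E}. Prime attributes: {B, C, D, E}.
B --> E: {B}⁺ = {B, E}, which is not all of the attributes, so the left side is not a superkey — BCNF is violated.
Its right-hand attributes {E} are all prime, as are those of every other non-superkey FD — the relation is in 3NF.

3NF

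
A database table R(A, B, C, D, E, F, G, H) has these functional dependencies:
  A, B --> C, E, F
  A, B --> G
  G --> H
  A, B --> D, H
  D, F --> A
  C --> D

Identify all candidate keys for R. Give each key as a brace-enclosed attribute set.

No FD produces {B}, so it must be in every candidate key.
{A, B}⁺ = {A, B, C, D, E, F, G, H} — all of the relation — so {A, B} is a candidate key.
{B, C, F}⁺ = {A, B, C, D, E, F, G, H} — all of the relation — so {B, C, F} is a candidate key.
{B, D, F}⁺ = {A, B, C, D, E, F, G, H} — all of the relation — so {B, D, F} is a candidate key.
Any other superkey properly contains one of these, so there are no further candidate keys.

{A, B}, {B, C, F}, {B, D, F}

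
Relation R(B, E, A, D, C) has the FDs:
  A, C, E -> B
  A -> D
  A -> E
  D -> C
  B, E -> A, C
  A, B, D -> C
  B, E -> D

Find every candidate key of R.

Closure of {A} is {A, B, C, D, E}, the whole schema; {A} is a candidate key.
Closure of {B, E} is {A, B, C, D, E}, the whole schema; {B, E} is a candidate key.
Any other superkey properly contains one of these, so there are no further candidate keys.

{A}, {B, E}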